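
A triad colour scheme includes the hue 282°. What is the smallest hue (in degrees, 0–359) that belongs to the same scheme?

42°

A triad places three hues 120° apart.
The full set through 282° is {42°, 162°, 282°}.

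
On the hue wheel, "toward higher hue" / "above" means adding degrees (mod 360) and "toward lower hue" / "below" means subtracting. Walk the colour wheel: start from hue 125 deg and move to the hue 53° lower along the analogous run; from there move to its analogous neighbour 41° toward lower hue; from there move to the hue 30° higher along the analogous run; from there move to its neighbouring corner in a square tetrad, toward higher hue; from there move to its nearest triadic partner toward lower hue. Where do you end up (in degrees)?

−53° (analog 53° ↓): 125 − 53 = 72°
−41° (analog 41° ↓): 72 − 41 = 31°
+30° (analog 30° ↑): 31 + 30 = 61°
+90° (square ↑): 61 + 90 = 151°
−120° (triadic ↓): 151 − 120 = 31°

31°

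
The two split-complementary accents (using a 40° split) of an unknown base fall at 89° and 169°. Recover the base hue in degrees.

The accents sit 40° either side of the complement, so the complement is their short-arc midpoint on the wheel.
Short-arc midpoint of 89° and 169°: 129°.
Base is 180° from the complement: 129 − 180 = -51 → -51 + 360 = 309°

309°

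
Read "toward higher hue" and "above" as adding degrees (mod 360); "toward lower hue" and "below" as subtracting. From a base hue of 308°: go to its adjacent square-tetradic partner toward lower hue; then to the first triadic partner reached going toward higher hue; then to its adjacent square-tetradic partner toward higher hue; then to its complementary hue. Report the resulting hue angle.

308 − 90 = 218°   (square ↓)
218 + 120 = 338°   (triadic ↑)
338 + 90 = 428 → 428 − 360 = 68°   (square ↑)
68 + 180 = 248°   (complement)

248°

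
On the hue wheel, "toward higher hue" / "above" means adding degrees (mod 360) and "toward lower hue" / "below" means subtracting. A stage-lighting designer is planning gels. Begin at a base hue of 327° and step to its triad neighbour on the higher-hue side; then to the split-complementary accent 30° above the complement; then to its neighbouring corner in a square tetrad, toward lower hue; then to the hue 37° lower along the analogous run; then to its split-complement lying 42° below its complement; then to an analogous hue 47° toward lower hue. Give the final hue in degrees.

triadic ↑ +120°: 327 + 120 = 447 → 447 − 360 = 87°
split-comp 30° ↑ +210°: 87 + 210 = 297°
square ↓ −90°: 297 − 90 = 207°
analog 37° ↓ −37°: 207 − 37 = 170°
split-comp 42° ↓ +138°: 170 + 138 = 308°
analog 47° ↓ −47°: 308 − 47 = 261°

261°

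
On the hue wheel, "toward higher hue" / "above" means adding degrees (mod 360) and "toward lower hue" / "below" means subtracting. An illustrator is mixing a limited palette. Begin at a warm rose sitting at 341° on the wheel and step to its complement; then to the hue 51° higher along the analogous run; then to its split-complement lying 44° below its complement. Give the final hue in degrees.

complement +180°: 341 + 180 = 521 → 521 − 360 = 161°
analog 51° ↑ +51°: 161 + 51 = 212°
split-comp 44° ↓ +136°: 212 + 136 = 348°

348°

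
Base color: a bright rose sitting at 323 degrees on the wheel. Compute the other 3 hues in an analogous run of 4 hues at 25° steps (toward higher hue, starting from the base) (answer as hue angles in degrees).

348°, 13°, 38°

323 + 25 = 348°
323 + 50 = 373 → 373 − 360 = 13°
323 + 75 = 398 → 398 − 360 = 38°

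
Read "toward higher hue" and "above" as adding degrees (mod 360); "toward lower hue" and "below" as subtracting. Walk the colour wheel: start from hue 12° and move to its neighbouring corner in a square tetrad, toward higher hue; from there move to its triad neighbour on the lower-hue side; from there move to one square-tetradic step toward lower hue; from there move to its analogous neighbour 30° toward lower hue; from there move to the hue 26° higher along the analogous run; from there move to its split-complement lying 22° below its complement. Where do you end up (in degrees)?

12 + 90 = 102°   (square ↑)
102 − 120 = -18 → -18 + 360 = 342°   (triadic ↓)
342 − 90 = 252°   (square ↓)
252 − 30 = 222°   (analog 30° ↓)
222 + 26 = 248°   (analog 26° ↑)
248 + 158 = 406 → 406 − 360 = 46°   (split-comp 22° ↓)

46°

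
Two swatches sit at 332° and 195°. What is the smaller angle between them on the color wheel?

|332 − 195| = 137.
137 ≤ 180, so the shorter arc is 137°.

137°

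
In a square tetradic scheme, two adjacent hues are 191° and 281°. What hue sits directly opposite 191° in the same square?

A square tetradic scheme places four hues 90° apart; opposite corners are 180° apart.
191 + 180 = 371 → 371 − 360 = 11°

11°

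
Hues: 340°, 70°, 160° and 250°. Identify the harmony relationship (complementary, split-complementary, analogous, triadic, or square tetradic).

Sort the hues: 70°, 160°, 250°, 340°.
Successive gaps around the wheel: 90°, 90°, 90°, 90°.
Four hues every 90° form a square tetradic scheme.

square tetradic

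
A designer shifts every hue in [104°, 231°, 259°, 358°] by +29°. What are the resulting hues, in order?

104 + 29 = 133°
231 + 29 = 260°
259 + 29 = 288°
358 + 29 = 387 → 387 − 360 = 27°

133°, 260°, 288°, 27°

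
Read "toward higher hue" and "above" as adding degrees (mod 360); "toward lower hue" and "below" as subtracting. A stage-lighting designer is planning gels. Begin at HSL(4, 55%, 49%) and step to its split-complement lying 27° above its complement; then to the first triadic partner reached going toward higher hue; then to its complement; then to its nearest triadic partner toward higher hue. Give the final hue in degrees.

271°

4 + 207 = 211°   (split-comp 27° ↑)
211 + 120 = 331°   (triadic ↑)
331 + 180 = 511 → 511 − 360 = 151°   (complement)
151 + 120 = 271°   (triadic ↑)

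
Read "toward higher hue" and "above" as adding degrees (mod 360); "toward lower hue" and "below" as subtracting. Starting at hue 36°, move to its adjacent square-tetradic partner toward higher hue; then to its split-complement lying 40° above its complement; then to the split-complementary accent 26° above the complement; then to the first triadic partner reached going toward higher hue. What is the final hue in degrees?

312°

36 + 90 = 126°   (square ↑)
126 + 220 = 346°   (split-comp 40° ↑)
346 + 206 = 552 → 552 − 360 = 192°   (split-comp 26° ↑)
192 + 120 = 312°   (triadic ↑)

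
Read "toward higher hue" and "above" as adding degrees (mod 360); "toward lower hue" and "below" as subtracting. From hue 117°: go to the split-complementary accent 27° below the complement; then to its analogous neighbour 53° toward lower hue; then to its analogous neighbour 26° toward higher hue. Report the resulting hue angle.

243°

117 + 153 = 270°   (split-comp 27° ↓)
270 − 53 = 217°   (analog 53° ↓)
217 + 26 = 243°   (analog 26° ↑)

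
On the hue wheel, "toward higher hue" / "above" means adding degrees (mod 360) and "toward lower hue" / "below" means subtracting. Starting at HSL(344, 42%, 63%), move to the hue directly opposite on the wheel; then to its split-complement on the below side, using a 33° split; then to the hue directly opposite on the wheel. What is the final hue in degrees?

131°

344 + 180 = 524 → 524 − 360 = 164°   (complement)
164 + 147 = 311°   (split-comp 33° ↓)
311 + 180 = 491 → 491 − 360 = 131°   (complement)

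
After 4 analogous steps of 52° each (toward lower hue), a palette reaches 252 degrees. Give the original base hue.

4 steps of 52° (toward lower hue) give a net shift of −208°.
Start = end − shift: 252 + 208 = 460 → 460 − 360 = 100°

100°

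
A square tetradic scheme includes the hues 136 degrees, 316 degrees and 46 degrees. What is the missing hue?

226°

A square tetradic scheme places four hues every 90°.
The full set through 46° is {46°, 136°, 226°, 316°}.
Given {46°, 136°, 316°}, the missing hue is 226°.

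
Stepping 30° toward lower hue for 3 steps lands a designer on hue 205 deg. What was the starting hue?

3 steps of 30° (toward lower hue) give a net shift of −90°.
Start = end − shift: 205 + 90 = 295°

295°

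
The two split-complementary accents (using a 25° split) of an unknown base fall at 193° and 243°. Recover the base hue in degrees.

The accents sit 25° either side of the complement, so the complement is their short-arc midpoint on the wheel.
Short-arc midpoint of 193° and 243°: 218°.
Base is 180° from the complement: 218 − 180 = 38°

38°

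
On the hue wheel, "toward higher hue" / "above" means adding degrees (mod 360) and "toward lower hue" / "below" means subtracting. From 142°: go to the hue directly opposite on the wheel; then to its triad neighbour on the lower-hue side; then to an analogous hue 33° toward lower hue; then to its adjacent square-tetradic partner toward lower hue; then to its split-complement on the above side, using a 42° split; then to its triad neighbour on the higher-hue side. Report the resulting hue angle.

+180° (complement): 142 + 180 = 322°
−120° (triadic ↓): 322 − 120 = 202°
−33° (analog 33° ↓): 202 − 33 = 169°
−90° (square ↓): 169 − 90 = 79°
+222° (split-comp 42° ↑): 79 + 222 = 301°
+120° (triadic ↑): 301 + 120 = 421 → 421 − 360 = 61°

61°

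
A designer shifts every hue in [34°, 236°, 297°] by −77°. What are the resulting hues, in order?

317°, 159°, 220°

34 − 77 = -43 → -43 + 360 = 317°
236 − 77 = 159°
297 − 77 = 220°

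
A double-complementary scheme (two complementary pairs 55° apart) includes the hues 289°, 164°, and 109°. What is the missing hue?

344°

A rectangular tetradic uses two complementary pairs 55° apart: offsets 0°, 55°, 180°, 235°.
Among {109°, 164°, 289°}, 109° and 289° are a 180° pair.
The remaining hue 164° needs its own complement: 164 + 180 = 344°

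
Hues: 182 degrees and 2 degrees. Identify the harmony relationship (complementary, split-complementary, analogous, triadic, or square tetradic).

complementary

Sort the hues: 2°, 182°.
Successive gaps around the wheel: 180°, 180°.
Two hues 180° apart are complementary.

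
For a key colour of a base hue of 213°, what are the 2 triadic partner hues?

333° and 93°

A triad places three hues 120° apart.
213 + 120 = 333°
213 + 240 = 453 → 453 − 360 = 93°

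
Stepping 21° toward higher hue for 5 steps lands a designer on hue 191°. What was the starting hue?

86°

5 steps of 21° (toward higher hue) give a net shift of +105°.
Start = end − shift: 191 − 105 = 86°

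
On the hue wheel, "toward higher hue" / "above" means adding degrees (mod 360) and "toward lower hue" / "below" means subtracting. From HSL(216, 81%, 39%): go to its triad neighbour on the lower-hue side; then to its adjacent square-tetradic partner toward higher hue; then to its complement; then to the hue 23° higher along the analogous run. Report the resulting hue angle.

29°

−120° (triadic ↓): 216 − 120 = 96°
+90° (square ↑): 96 + 90 = 186°
+180° (complement): 186 + 180 = 366 → 366 − 360 = 6°
+23° (analog 23° ↑): 6 + 23 = 29°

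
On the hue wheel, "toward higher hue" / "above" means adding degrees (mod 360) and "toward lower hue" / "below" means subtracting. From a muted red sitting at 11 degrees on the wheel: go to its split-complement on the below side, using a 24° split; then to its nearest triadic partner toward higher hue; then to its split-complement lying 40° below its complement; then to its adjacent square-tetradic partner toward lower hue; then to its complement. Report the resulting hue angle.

11 + 156 = 167°   (split-comp 24° ↓)
167 + 120 = 287°   (triadic ↑)
287 + 140 = 427 → 427 − 360 = 67°   (split-comp 40° ↓)
67 − 90 = -23 → -23 + 360 = 337°   (square ↓)
337 + 180 = 517 → 517 − 360 = 157°   (complement)

157°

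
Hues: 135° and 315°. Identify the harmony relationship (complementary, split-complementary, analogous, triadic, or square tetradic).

complementary

Sort the hues: 135°, 315°.
Successive gaps around the wheel: 180°, 180°.
Two hues 180° apart are complementary.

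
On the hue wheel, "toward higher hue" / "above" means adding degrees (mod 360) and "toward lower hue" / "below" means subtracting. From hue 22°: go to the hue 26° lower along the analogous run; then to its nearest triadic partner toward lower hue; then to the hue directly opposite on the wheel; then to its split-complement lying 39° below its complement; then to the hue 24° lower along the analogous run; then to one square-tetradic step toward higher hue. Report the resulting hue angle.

263°

−26° (analog 26° ↓): 22 − 26 = -4 → -4 + 360 = 356°
−120° (triadic ↓): 356 − 120 = 236°
+180° (complement): 236 + 180 = 416 → 416 − 360 = 56°
+141° (split-comp 39° ↓): 56 + 141 = 197°
−24° (analog 24° ↓): 197 − 24 = 173°
+90° (square ↑): 173 + 90 = 263°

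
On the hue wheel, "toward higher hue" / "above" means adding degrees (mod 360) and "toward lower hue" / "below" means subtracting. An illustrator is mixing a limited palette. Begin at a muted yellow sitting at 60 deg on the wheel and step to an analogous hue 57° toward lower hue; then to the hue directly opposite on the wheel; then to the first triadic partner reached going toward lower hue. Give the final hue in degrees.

63°

60 − 57 = 3°   (analog 57° ↓)
3 + 180 = 183°   (complement)
183 − 120 = 63°   (triadic ↓)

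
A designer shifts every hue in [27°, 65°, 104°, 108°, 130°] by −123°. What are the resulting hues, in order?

264°, 302°, 341°, 345°, 7°

27 − 123 = -96 → -96 + 360 = 264°
65 − 123 = -58 → -58 + 360 = 302°
104 − 123 = -19 → -19 + 360 = 341°
108 − 123 = -15 → -15 + 360 = 345°
130 − 123 = 7°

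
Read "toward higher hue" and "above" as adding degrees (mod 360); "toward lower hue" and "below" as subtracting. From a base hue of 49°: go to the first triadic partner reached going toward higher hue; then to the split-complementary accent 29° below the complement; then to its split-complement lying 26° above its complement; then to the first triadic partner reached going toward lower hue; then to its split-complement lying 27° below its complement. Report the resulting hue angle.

199°

49 + 120 = 169°   (triadic ↑)
169 + 151 = 320°   (split-comp 29° ↓)
320 + 206 = 526 → 526 − 360 = 166°   (split-comp 26° ↑)
166 − 120 = 46°   (triadic ↓)
46 + 153 = 199°   (split-comp 27° ↓)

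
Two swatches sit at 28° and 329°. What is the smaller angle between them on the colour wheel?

|28 − 329| = 301.
The shorter arc is 360 − 301 = 59°.

59°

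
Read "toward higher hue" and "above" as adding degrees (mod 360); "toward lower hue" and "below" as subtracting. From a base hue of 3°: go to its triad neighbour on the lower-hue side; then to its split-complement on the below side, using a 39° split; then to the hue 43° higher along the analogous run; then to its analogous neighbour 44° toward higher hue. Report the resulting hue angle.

111°

triadic ↓ −120°: 3 − 120 = -117 → -117 + 360 = 243°
split-comp 39° ↓ +141°: 243 + 141 = 384 → 384 − 360 = 24°
analog 43° ↑ +43°: 24 + 43 = 67°
analog 44° ↑ +44°: 67 + 44 = 111°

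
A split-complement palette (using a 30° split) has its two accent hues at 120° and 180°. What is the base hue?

330°

The accents sit 30° either side of the complement, so the complement is their short-arc midpoint on the wheel.
Short-arc midpoint of 120° and 180°: 150°.
Base is 180° from the complement: 150 − 180 = -30 → -30 + 360 = 330°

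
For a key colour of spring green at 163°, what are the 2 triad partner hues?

283° and 43°

A triad places three hues 120° apart.
163 + 120 = 283°
163 + 240 = 403 → 403 − 360 = 43°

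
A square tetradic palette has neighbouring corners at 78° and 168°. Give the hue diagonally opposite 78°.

258°

A square tetradic scheme places four hues 90° apart; opposite corners are 180° apart.
78 + 180 = 258°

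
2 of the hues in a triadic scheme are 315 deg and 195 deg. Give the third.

75°

A triad places three hues 120° apart.
The full set through 195° is {75°, 195°, 315°}.
Given {195°, 315°}, the missing hue is 75°.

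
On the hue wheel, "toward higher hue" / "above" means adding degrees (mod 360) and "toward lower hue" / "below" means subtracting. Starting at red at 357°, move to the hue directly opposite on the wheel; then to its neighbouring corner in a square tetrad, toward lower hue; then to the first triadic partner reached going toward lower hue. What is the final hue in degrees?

327°

complement +180°: 357 + 180 = 537 → 537 − 360 = 177°
square ↓ −90°: 177 − 90 = 87°
triadic ↓ −120°: 87 − 120 = -33 → -33 + 360 = 327°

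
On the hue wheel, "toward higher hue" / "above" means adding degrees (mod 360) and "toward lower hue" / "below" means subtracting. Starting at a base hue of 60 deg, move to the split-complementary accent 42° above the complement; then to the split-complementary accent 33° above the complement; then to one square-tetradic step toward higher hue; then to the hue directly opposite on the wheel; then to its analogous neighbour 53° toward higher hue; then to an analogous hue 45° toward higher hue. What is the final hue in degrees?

+222° (split-comp 42° ↑): 60 + 222 = 282°
+213° (split-comp 33° ↑): 282 + 213 = 495 → 495 − 360 = 135°
+90° (square ↑): 135 + 90 = 225°
+180° (complement): 225 + 180 = 405 → 405 − 360 = 45°
+53° (analog 53° ↑): 45 + 53 = 98°
+45° (analog 45° ↑): 98 + 45 = 143°

143°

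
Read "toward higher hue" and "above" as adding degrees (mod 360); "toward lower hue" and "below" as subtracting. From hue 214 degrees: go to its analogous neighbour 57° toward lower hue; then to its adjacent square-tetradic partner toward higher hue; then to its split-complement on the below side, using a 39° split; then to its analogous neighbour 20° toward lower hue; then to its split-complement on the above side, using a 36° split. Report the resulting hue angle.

analog 57° ↓ −57°: 214 − 57 = 157°
square ↑ +90°: 157 + 90 = 247°
split-comp 39° ↓ +141°: 247 + 141 = 388 → 388 − 360 = 28°
analog 20° ↓ −20°: 28 − 20 = 8°
split-comp 36° ↑ +216°: 8 + 216 = 224°

224°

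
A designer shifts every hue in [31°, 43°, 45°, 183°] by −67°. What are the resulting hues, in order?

31 − 67 = -36 → -36 + 360 = 324°
43 − 67 = -24 → -24 + 360 = 336°
45 − 67 = -22 → -22 + 360 = 338°
183 − 67 = 116°

324°, 336°, 338°, 116°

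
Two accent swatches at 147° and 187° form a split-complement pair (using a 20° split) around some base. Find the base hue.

347°

The accents sit 20° either side of the complement, so the complement is their short-arc midpoint on the wheel.
Short-arc midpoint of 147° and 187°: 167°.
Base is 180° from the complement: 167 − 180 = -13 → -13 + 360 = 347°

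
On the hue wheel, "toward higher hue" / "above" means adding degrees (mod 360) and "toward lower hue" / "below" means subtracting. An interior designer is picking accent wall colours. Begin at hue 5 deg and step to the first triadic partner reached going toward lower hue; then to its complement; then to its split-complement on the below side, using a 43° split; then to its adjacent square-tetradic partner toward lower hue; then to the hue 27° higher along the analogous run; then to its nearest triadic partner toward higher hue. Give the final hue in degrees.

259°

triadic ↓ −120°: 5 − 120 = -115 → -115 + 360 = 245°
complement +180°: 245 + 180 = 425 → 425 − 360 = 65°
split-comp 43° ↓ +137°: 65 + 137 = 202°
square ↓ −90°: 202 − 90 = 112°
analog 27° ↑ +27°: 112 + 27 = 139°
triadic ↑ +120°: 139 + 120 = 259°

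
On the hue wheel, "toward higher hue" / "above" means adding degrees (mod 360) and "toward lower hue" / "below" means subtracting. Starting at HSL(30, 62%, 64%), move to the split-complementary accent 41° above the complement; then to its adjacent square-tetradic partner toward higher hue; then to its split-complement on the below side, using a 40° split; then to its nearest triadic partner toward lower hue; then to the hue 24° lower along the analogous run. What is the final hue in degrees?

337°

split-comp 41° ↑ +221°: 30 + 221 = 251°
square ↑ +90°: 251 + 90 = 341°
split-comp 40° ↓ +140°: 341 + 140 = 481 → 481 − 360 = 121°
triadic ↓ −120°: 121 − 120 = 1°
analog 24° ↓ −24°: 1 − 24 = -23 → -23 + 360 = 337°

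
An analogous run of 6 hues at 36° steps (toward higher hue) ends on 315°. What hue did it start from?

5 steps of 36° (toward higher hue) give a net shift of +180°.
Start = end − shift: 315 − 180 = 135°

135°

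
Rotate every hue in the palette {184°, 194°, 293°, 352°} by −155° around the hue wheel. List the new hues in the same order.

184 − 155 = 29°
194 − 155 = 39°
293 − 155 = 138°
352 − 155 = 197°

29°, 39°, 138°, 197°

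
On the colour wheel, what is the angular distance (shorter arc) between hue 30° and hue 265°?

|30 − 265| = 235.
The shorter arc is 360 − 235 = 125°.

125°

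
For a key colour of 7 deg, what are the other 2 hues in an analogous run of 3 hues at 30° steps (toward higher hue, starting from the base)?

37° and 67°

7 + 30 = 37°
7 + 60 = 67°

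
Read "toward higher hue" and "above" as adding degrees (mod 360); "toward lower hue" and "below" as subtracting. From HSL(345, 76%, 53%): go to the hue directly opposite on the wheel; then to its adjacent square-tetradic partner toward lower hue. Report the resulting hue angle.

complement +180°: 345 + 180 = 525 → 525 − 360 = 165°
square ↓ −90°: 165 − 90 = 75°

75°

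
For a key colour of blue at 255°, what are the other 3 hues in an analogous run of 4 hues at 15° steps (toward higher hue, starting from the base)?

270°, 285°, and 300°

Analogous hues sit every 15° along the wheel.
255 + 15 = 270°
255 + 30 = 285°
255 + 45 = 300°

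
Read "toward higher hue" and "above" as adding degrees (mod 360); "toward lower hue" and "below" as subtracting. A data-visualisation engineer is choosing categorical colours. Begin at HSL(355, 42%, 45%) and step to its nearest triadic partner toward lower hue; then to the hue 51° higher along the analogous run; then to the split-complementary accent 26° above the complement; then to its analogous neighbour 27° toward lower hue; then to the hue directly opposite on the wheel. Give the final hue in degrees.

285°

triadic ↓ −120°: 355 − 120 = 235°
analog 51° ↑ +51°: 235 + 51 = 286°
split-comp 26° ↑ +206°: 286 + 206 = 492 → 492 − 360 = 132°
analog 27° ↓ −27°: 132 − 27 = 105°
complement +180°: 105 + 180 = 285°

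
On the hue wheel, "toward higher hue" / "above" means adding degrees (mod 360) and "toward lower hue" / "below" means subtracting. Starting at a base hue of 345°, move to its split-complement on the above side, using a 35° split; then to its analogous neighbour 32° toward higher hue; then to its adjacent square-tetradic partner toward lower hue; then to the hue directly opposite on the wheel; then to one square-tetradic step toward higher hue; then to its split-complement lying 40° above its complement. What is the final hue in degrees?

272°

+215° (split-comp 35° ↑): 345 + 215 = 560 → 560 − 360 = 200°
+32° (analog 32° ↑): 200 + 32 = 232°
−90° (square ↓): 232 − 90 = 142°
+180° (complement): 142 + 180 = 322°
+90° (square ↑): 322 + 90 = 412 → 412 − 360 = 52°
+220° (split-comp 40° ↑): 52 + 220 = 272°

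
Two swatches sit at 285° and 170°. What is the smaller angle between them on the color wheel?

|285 − 170| = 115.
115 ≤ 180, so the shorter arc is 115°.

115°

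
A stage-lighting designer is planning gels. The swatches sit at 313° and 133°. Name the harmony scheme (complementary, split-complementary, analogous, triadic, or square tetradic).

complementary

Sort the hues: 133°, 313°.
Successive gaps around the wheel: 180°, 180°.
Two hues 180° apart are complementary.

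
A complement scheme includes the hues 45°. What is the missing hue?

The complement sits 180° across the wheel.
The full set through 45° is {45°, 225°}.
Given {45°}, the missing hue is 225°.

225°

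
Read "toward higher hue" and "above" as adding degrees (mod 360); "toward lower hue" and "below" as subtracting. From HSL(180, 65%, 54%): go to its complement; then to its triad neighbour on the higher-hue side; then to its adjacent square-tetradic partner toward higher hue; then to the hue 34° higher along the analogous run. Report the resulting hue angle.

+180° (complement): 180 + 180 = 360 → 360 − 360 = 0°
+120° (triadic ↑): 0 + 120 = 120°
+90° (square ↑): 120 + 90 = 210°
+34° (analog 34° ↑): 210 + 34 = 244°

244°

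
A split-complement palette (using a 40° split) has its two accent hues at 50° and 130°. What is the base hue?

270°

The accents sit 40° either side of the complement, so the complement is their short-arc midpoint on the wheel.
Short-arc midpoint of 50° and 130°: 90°.
Base is 180° from the complement: 90 − 180 = -90 → -90 + 360 = 270°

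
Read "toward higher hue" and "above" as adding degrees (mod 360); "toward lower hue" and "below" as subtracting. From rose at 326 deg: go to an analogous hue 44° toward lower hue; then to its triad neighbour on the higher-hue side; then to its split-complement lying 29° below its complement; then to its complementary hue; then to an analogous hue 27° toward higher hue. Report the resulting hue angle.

40°

analog 44° ↓ −44°: 326 − 44 = 282°
triadic ↑ +120°: 282 + 120 = 402 → 402 − 360 = 42°
split-comp 29° ↓ +151°: 42 + 151 = 193°
complement +180°: 193 + 180 = 373 → 373 − 360 = 13°
analog 27° ↑ +27°: 13 + 27 = 40°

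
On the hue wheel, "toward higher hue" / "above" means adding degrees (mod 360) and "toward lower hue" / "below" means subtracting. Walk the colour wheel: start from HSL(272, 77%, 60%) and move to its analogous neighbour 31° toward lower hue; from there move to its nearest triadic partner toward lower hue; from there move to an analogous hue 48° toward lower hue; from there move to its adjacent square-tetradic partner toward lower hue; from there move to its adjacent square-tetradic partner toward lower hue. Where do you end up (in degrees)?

253°

−31° (analog 31° ↓): 272 − 31 = 241°
−120° (triadic ↓): 241 − 120 = 121°
−48° (analog 48° ↓): 121 − 48 = 73°
−90° (square ↓): 73 − 90 = -17 → -17 + 360 = 343°
−90° (square ↓): 343 − 90 = 253°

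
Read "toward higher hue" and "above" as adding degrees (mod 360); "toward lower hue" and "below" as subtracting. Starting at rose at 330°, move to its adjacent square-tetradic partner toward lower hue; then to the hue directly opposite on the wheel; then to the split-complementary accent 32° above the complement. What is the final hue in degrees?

272°

square ↓ −90°: 330 − 90 = 240°
complement +180°: 240 + 180 = 420 → 420 − 360 = 60°
split-comp 32° ↑ +212°: 60 + 212 = 272°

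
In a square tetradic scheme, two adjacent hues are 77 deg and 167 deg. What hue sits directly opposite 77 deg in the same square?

257°

A square tetradic scheme places four hues 90° apart; opposite corners are 180° apart.
77 + 180 = 257°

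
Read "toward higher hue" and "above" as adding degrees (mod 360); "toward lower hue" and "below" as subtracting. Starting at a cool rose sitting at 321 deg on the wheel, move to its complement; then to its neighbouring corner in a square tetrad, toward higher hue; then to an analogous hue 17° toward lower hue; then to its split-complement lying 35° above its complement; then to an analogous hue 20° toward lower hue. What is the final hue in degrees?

49°

321 + 180 = 501 → 501 − 360 = 141°   (complement)
141 + 90 = 231°   (square ↑)
231 − 17 = 214°   (analog 17° ↓)
214 + 215 = 429 → 429 − 360 = 69°   (split-comp 35° ↑)
69 − 20 = 49°   (analog 20° ↓)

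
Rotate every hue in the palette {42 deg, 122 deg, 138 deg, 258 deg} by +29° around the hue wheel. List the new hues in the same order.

42 + 29 = 71°
122 + 29 = 151°
138 + 29 = 167°
258 + 29 = 287°

71°, 151°, 167°, 287°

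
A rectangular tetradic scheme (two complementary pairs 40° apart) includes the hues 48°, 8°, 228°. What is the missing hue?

188°

A rectangular tetradic uses two complementary pairs 40° apart: offsets 0°, 40°, 180°, 220°.
Among {8°, 48°, 228°}, 228° and 48° are a 180° pair.
The remaining hue 8° needs its own complement: 8 + 180 = 188°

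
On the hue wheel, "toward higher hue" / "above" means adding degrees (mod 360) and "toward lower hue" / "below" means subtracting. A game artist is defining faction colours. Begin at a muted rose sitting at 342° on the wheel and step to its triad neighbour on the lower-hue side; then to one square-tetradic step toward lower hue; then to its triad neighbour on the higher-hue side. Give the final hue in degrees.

−120° (triadic ↓): 342 − 120 = 222°
−90° (square ↓): 222 − 90 = 132°
+120° (triadic ↑): 132 + 120 = 252°

252°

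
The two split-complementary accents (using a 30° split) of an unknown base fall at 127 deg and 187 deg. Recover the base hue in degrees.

337°

The accents sit 30° either side of the complement, so the complement is their short-arc midpoint on the wheel.
Short-arc midpoint of 127° and 187°: 157°.
Base is 180° from the complement: 157 − 180 = -23 → -23 + 360 = 337°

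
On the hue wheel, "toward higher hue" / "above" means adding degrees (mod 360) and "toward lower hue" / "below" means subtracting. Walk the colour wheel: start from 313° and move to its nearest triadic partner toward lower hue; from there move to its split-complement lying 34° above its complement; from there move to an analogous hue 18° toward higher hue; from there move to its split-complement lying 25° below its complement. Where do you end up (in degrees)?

220°

−120° (triadic ↓): 313 − 120 = 193°
+214° (split-comp 34° ↑): 193 + 214 = 407 → 407 − 360 = 47°
+18° (analog 18° ↑): 47 + 18 = 65°
+155° (split-comp 25° ↓): 65 + 155 = 220°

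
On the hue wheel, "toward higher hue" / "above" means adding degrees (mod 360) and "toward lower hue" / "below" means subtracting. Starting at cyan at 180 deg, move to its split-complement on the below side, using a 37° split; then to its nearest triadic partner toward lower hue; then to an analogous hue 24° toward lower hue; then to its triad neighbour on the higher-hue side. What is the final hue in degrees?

split-comp 37° ↓ +143°: 180 + 143 = 323°
triadic ↓ −120°: 323 − 120 = 203°
analog 24° ↓ −24°: 203 − 24 = 179°
triadic ↑ +120°: 179 + 120 = 299°

299°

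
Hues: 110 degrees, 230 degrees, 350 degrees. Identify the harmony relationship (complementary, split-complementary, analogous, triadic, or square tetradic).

Sort the hues: 110°, 230°, 350°.
Successive gaps around the wheel: 120°, 120°, 120°.
Three hues equally spaced 120° apart form a triad.

triadic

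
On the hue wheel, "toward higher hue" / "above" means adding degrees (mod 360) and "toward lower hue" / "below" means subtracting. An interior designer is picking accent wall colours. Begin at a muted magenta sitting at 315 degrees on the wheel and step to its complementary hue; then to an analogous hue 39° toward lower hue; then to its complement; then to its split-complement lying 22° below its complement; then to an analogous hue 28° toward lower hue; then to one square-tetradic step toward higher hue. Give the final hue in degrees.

136°

315 + 180 = 495 → 495 − 360 = 135°   (complement)
135 − 39 = 96°   (analog 39° ↓)
96 + 180 = 276°   (complement)
276 + 158 = 434 → 434 − 360 = 74°   (split-comp 22° ↓)
74 − 28 = 46°   (analog 28° ↓)
46 + 90 = 136°   (square ↑)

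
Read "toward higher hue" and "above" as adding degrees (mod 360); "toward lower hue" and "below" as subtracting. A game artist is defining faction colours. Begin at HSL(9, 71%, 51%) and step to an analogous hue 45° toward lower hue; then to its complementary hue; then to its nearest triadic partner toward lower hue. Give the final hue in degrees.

−45° (analog 45° ↓): 9 − 45 = -36 → -36 + 360 = 324°
+180° (complement): 324 + 180 = 504 → 504 − 360 = 144°
−120° (triadic ↓): 144 − 120 = 24°

24°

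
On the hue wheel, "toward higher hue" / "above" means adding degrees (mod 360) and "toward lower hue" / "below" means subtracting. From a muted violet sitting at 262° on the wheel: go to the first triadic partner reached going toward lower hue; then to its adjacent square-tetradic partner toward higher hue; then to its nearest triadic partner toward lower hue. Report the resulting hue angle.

112°

triadic ↓ −120°: 262 − 120 = 142°
square ↑ +90°: 142 + 90 = 232°
triadic ↓ −120°: 232 − 120 = 112°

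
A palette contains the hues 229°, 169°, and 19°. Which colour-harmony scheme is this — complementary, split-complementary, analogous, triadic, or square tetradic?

Sort the hues: 19°, 169°, 229°.
Successive gaps around the wheel: 150°, 60°, 150°.
Two 150° gaps and one 60° gap — a base hue opposite a pair of accents 30° either side of its complement — is the split-complementary pattern.

split-complementary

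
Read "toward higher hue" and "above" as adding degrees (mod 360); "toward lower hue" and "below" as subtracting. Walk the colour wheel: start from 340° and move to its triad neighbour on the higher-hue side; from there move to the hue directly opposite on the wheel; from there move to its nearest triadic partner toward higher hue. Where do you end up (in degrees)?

+120° (triadic ↑): 340 + 120 = 460 → 460 − 360 = 100°
+180° (complement): 100 + 180 = 280°
+120° (triadic ↑): 280 + 120 = 400 → 400 − 360 = 40°

40°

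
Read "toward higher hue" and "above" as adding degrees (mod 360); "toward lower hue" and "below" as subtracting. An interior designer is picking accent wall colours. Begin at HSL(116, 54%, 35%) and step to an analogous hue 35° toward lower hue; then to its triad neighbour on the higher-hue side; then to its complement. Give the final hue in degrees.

21°

−35° (analog 35° ↓): 116 − 35 = 81°
+120° (triadic ↑): 81 + 120 = 201°
+180° (complement): 201 + 180 = 381 → 381 − 360 = 21°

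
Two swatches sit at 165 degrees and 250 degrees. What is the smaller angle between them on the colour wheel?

85°

|165 − 250| = 85.
85 ≤ 180, so the shorter arc is 85°.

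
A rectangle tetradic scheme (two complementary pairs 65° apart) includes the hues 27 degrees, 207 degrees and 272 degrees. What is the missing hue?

A rectangular tetradic uses two complementary pairs 65° apart: offsets 0°, 65°, 180°, 245°.
Among {27°, 207°, 272°}, 207° and 27° are a 180° pair.
The remaining hue 272° needs its own complement: 272 + 180 = 452 → 452 − 360 = 92°

92°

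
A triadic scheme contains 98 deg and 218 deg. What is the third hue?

A triad spaces three hues 120° apart.
The full set is {98°, 218°, 338°}.

338°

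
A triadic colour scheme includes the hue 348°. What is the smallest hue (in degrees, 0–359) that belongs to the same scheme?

A triad places three hues 120° apart.
The full set through 348° is {108°, 228°, 348°}.

108°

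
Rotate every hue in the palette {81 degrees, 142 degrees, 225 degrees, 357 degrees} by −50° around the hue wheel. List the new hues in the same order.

81 − 50 = 31°
142 − 50 = 92°
225 − 50 = 175°
357 − 50 = 307°

31°, 92°, 175°, 307°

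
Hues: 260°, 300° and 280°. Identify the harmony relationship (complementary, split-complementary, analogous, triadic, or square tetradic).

analogous

Sort the hues: 260°, 280°, 300°.
Successive gaps around the wheel: 20°, 20°, 320°.
A run of hues at equal small steps (20°) with one large closing gap is an analogous group.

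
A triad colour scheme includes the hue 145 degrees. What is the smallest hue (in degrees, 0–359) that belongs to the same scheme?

A triad places three hues 120° apart.
The full set through 145° is {25°, 145°, 265°}.

25°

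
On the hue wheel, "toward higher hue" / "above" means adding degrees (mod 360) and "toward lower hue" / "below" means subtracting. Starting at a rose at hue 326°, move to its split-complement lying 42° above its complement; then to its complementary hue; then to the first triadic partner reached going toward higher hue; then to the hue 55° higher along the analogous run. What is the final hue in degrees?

split-comp 42° ↑ +222°: 326 + 222 = 548 → 548 − 360 = 188°
complement +180°: 188 + 180 = 368 → 368 − 360 = 8°
triadic ↑ +120°: 8 + 120 = 128°
analog 55° ↑ +55°: 128 + 55 = 183°

183°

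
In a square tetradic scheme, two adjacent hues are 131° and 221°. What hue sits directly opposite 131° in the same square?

A square tetradic scheme places four hues 90° apart; opposite corners are 180° apart.
131 + 180 = 311°

311°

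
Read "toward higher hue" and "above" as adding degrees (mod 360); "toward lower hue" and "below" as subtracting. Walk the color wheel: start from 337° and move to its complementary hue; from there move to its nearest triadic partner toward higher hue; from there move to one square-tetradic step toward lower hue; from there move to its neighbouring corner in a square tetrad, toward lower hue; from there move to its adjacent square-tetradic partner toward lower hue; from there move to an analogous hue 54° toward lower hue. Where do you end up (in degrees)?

313°

complement +180°: 337 + 180 = 517 → 517 − 360 = 157°
triadic ↑ +120°: 157 + 120 = 277°
square ↓ −90°: 277 − 90 = 187°
square ↓ −90°: 187 − 90 = 97°
square ↓ −90°: 97 − 90 = 7°
analog 54° ↓ −54°: 7 − 54 = -47 → -47 + 360 = 313°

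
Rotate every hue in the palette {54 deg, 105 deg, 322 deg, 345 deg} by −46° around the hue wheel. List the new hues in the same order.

54 − 46 = 8°
105 − 46 = 59°
322 − 46 = 276°
345 − 46 = 299°

8°, 59°, 276°, 299°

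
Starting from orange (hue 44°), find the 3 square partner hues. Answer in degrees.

A square tetradic scheme places four hues every 90°.
44 + 90 = 134°
44 + 180 = 224°
44 + 270 = 314°

134°, 224° and 314°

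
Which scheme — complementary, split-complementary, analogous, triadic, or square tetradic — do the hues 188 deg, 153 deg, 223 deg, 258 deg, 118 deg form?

analogous

Sort the hues: 118°, 153°, 188°, 223°, 258°.
Successive gaps around the wheel: 35°, 35°, 35°, 35°, 220°.
A run of hues at equal small steps (35°) with one large closing gap is an analogous group.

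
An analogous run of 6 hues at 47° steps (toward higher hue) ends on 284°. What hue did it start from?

49°

5 steps of 47° (toward higher hue) give a net shift of +235°.
Start = end − shift: 284 − 235 = 49°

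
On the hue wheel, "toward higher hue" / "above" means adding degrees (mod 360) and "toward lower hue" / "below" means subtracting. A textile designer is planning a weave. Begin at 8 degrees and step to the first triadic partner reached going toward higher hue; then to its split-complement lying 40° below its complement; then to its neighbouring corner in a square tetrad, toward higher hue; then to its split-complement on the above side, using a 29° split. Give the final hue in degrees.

207°

+120° (triadic ↑): 8 + 120 = 128°
+140° (split-comp 40° ↓): 128 + 140 = 268°
+90° (square ↑): 268 + 90 = 358°
+209° (split-comp 29° ↑): 358 + 209 = 567 → 567 − 360 = 207°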